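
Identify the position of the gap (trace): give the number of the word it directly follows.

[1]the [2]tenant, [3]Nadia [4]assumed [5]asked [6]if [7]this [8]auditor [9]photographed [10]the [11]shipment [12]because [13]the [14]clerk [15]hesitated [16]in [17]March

4

The displaced element is "the tenant" (word 2).
It is linked across 1 clause boundary (Ø).
It functions as the subject of "asked", so the gap sits immediately after word 4 ("assumed").
Base order: Nadia assumed the tenant asked if this auditor photographed the shipment because the clerk hesitated in March.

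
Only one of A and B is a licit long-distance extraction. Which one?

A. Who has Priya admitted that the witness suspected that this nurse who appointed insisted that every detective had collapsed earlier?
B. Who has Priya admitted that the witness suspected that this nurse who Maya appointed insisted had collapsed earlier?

In A, the wh-phrase is extracted from inside a complex-NP island (relative clause) (introduced by "who"), which blocks movement.
In B, the extraction path crosses only that-complement boundaries, which are transparent.
So B is grammatical.

B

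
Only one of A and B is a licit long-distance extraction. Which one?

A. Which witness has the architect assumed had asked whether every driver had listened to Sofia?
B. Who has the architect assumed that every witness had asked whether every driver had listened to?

In B, the wh-phrase is extracted from inside a wh-island (introduced by "whether"), which blocks movement.
In A, the extraction path crosses only that-complement boundaries, which are transparent.
So A is grammatical.

A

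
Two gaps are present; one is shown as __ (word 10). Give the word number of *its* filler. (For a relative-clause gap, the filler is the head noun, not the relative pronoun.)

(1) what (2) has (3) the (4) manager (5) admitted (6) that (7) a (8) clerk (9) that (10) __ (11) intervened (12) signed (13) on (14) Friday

The marked gap is inside the relative clause, the subject of "intervened".
Its filler is the head noun "clerk" (via "that"), at word 8.
(The other dependency links word 1 to a gap after word 12.)

8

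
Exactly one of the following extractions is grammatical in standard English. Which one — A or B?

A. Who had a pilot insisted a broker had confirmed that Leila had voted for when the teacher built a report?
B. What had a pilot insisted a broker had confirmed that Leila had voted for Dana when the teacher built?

In B, the wh-phrase is extracted from inside an adjunct island (introduced by "when"), which blocks movement.
In A, the extraction path crosses only that-complement boundaries, which are transparent.
So A is grammatical.

A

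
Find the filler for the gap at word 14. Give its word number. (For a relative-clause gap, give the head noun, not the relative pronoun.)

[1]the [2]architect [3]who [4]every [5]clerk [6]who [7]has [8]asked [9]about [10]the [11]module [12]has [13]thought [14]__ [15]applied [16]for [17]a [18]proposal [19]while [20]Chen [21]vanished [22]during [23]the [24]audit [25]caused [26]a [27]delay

The gap at 14 is the subject of "applied", inside a relative clause.
The relative pronoun is "who" (word 3); it is bound by the head noun immediately before it.
Its filler is the head noun "architect", at word 2.

2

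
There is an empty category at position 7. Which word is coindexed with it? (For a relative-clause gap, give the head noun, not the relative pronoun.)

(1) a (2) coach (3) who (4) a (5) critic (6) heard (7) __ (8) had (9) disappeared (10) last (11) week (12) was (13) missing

2

The gap at 7 is the subject of "disappeared", inside a relative clause.
The relative pronoun is "who" (word 3); it is bound by the head noun immediately before it.
Its filler is the head noun "coach", at word 2.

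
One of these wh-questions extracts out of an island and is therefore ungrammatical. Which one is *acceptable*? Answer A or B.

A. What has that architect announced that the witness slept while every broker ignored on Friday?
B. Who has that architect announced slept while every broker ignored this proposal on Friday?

In A, the wh-phrase is extracted from inside an adjunct island (introduced by "while"), which blocks movement.
In B, the extraction path crosses only that-complement boundaries, which are transparent.
So B is grammatical.

B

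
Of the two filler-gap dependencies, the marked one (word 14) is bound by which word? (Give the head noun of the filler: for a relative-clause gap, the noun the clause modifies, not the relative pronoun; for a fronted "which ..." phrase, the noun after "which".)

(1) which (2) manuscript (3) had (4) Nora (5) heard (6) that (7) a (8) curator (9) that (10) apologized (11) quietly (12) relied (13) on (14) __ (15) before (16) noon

The marked gap is the object of the preposition "on" of "relied".
Its filler is the fronted wh-phrase "which manuscript", at word 2.
(The other dependency links word 8 to a gap after word 9.)

2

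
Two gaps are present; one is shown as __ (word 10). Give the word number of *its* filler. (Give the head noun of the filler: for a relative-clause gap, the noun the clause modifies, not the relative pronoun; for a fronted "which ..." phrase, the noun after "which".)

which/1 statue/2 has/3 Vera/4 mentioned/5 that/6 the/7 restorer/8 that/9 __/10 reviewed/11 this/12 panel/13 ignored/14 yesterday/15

8

The marked gap is inside the relative clause, the subject of "reviewed".
Its filler is the head noun "restorer" (via "that"), at word 8.
(The other dependency links word 2 to a gap after word 14.)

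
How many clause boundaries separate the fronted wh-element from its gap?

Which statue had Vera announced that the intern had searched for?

1

"which statue" is extracted from the PP object of "searched".
Boundaries crossed, outermost first: [that] — 1 in total.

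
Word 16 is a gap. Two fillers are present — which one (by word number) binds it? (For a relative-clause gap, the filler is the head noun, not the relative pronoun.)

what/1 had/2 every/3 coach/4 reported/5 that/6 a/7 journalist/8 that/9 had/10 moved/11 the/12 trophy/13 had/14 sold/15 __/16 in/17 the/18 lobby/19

The marked gap is the direct object of "sold".
Its filler is the fronted wh-phrase "what", at word 1.
(The other dependency links word 8 to a gap after word 9.)

1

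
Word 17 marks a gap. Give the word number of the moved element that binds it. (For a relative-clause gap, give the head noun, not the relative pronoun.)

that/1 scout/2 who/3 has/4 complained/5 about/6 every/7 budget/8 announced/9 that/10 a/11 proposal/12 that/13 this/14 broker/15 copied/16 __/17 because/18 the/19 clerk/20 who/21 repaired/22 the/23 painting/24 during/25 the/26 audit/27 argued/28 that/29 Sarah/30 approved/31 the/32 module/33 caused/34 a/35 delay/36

12

The gap at 17 is the object of "copied", inside a relative clause.
The relative pronoun is "that" (word 13); it is bound by the head noun immediately before it.
Its filler is the head noun "proposal", at word 12.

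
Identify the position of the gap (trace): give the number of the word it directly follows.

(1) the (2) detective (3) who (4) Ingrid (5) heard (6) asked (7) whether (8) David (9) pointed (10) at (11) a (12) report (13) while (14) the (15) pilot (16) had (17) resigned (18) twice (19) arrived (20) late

The displaced element is "the detective" (word 2).
It is linked across 1 clause boundary (Ø).
It functions as the subject of "asked", so the gap sits immediately after word 5 ("heard").
Base order: Ingrid heard the detective asked whether David pointed at a report while the pilot had resigned twice.

5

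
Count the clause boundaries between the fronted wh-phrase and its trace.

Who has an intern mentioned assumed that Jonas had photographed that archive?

"who" is extracted from the subject of "assumed".
Boundaries crossed, outermost first: [Ø] — 1 in total.

1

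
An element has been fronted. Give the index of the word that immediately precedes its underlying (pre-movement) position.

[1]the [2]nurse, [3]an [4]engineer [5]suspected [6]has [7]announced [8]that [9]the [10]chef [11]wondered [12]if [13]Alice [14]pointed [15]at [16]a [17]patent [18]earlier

The displaced element is "the nurse" (word 2).
It is linked across 1 clause boundary (Ø).
It functions as the subject of "announced", so the gap sits immediately after word 5 ("suspected").
Base order: An engineer suspected that the nurse has announced that the chef wondered if Alice pointed at a patent earlier.

5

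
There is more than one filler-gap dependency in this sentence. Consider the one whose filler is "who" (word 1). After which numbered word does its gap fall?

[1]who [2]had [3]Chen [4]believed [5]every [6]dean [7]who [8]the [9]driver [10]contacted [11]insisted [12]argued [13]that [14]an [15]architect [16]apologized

The displaced element is "who" (word 1).
It is linked across 2 clause boundaries (Ø → Ø).
It functions as the subject of "argued", so the gap sits immediately after word 11 ("insisted").
Base order: Chen had believed every dean who the driver contacted insisted that who argued that an architect apologized.

11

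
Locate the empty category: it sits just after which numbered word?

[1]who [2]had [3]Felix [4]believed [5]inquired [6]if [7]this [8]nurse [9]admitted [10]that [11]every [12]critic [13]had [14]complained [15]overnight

4

The displaced element is "who" (word 1).
It is linked across 1 clause boundary (Ø).
It functions as the subject of "inquired", so the gap sits immediately after word 4 ("believed").
Base order: Felix had believed that who inquired if this nurse admitted that every critic had complained overnight.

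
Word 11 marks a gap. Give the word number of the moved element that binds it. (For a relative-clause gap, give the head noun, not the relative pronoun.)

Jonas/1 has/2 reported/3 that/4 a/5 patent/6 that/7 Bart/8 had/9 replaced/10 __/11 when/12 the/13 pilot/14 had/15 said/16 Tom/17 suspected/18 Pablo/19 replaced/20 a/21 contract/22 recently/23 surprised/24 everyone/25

The gap at 11 is the object of "replaced", inside a relative clause.
The relative pronoun is "that" (word 7); it is bound by the head noun immediately before it.
Its filler is the head noun "patent", at word 6.

6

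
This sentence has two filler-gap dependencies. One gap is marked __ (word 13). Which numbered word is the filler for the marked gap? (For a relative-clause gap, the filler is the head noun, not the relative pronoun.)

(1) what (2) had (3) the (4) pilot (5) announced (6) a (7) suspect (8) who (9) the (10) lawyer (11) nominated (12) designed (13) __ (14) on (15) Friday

1

The marked gap is the direct object of "designed".
Its filler is the fronted wh-phrase "what", at word 1.
(The other dependency links word 7 to a gap after word 11.)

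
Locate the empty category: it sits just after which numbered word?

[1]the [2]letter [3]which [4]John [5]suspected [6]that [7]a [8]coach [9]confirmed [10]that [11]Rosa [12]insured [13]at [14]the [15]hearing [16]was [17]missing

12

The displaced element is "the letter" (word 2).
It is linked across 2 clause boundaries (that → that).
It functions as the direct object of "insured", so the gap sits immediately after word 12 ("insured").
Base order: John suspected that a coach confirmed that Rosa insured the letter at the hearing.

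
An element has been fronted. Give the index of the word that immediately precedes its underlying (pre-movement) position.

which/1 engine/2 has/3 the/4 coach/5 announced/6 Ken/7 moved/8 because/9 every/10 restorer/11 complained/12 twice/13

The displaced element is "which engine" (word 2).
It is linked across 1 clause boundary (Ø).
It functions as the direct object of "moved", so the gap sits immediately after word 8 ("moved").
Base order: The coach has announced Ken moved which engine because every restorer complained twice.

8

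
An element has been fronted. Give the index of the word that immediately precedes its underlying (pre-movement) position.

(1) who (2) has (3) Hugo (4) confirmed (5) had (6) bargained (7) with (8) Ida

4

The displaced element is "who" (word 1).
It is linked across 1 clause boundary (Ø).
It functions as the subject of "bargained", so the gap sits immediately after word 4 ("confirmed").
Base order: Hugo has confirmed that who had bargained with Ida.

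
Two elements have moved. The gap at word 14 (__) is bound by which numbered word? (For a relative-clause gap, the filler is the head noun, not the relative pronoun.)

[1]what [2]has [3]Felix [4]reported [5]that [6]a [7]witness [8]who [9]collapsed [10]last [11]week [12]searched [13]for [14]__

1

The marked gap is the object of the preposition "for" of "searched".
Its filler is the fronted wh-phrase "what", at word 1.
(The other dependency links word 7 to a gap after word 8.)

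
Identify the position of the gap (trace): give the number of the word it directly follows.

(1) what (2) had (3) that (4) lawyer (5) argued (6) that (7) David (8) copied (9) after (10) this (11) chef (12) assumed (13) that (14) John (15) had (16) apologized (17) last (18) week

8

The displaced element is "what" (word 1).
It is linked across 1 clause boundary (that).
It functions as the direct object of "copied", so the gap sits immediately after word 8 ("copied").
Base order: That lawyer had argued that David copied what after this chef assumed that John had apologized last week.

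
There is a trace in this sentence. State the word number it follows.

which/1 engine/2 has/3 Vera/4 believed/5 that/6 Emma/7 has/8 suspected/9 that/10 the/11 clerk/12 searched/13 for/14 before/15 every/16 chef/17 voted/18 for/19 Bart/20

The displaced element is "which engine" (word 2).
It is linked across 2 clause boundaries (that → that).
It functions as the object of the preposition "for" of "searched", so the gap sits immediately after word 14 ("for").
Base order: Vera has believed that Emma has suspected that the clerk searched for which engine before every chef voted for Bart.

14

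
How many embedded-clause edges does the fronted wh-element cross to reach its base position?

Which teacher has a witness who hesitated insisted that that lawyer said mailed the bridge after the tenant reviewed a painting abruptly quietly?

2

"which teacher" is extracted from the subject of "mailed".
Boundaries crossed, outermost first: [that], [Ø] — 2 in total.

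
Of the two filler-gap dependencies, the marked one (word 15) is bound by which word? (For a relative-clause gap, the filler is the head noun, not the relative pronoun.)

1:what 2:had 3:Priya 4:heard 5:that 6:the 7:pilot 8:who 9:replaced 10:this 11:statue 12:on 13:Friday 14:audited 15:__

1

The marked gap is the direct object of "audited".
Its filler is the fronted wh-phrase "what", at word 1.
(The other dependency links word 7 to a gap after word 8.)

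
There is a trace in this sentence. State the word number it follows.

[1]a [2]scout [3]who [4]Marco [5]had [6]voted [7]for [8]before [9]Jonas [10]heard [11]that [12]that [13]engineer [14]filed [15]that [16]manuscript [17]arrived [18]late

7

The displaced element is "a scout" (word 2).
It functions as the object of the preposition "for" of "voted", so the gap sits immediately after word 7 ("for").
Base order: Marco had voted for a scout before Jonas heard that that engineer filed that manuscript.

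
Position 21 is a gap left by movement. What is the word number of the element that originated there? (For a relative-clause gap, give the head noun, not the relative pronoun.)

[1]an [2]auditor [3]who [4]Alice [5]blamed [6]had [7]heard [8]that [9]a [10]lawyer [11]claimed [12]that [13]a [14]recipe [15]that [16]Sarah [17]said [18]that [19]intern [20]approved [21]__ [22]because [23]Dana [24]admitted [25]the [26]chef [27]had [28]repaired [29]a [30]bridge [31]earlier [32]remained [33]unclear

14

The gap at 21 is the object of "approved", inside a relative clause.
The relative pronoun is "that" (word 15); it is bound by the head noun immediately before it.
Its filler is the head noun "recipe", at word 14.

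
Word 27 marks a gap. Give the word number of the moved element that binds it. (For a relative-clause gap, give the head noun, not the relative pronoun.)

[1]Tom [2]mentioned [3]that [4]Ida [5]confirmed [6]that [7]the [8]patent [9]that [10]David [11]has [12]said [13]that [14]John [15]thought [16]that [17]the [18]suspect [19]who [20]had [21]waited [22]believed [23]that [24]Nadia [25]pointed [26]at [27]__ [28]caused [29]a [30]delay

The gap at 27 is the prepositional object of "pointed", inside a relative clause.
The relative pronoun is "that" (word 9); it is bound by the head noun immediately before it.
Its filler is the head noun "patent", at word 8.

8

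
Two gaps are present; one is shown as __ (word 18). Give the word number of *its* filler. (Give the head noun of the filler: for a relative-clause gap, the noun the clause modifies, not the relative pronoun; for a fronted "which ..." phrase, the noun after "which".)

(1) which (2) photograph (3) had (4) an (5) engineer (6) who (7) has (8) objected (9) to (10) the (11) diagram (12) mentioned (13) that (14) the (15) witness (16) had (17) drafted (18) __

2

The marked gap is the direct object of "drafted".
Its filler is the fronted wh-phrase "which photograph", at word 2.
(The other dependency links word 5 to a gap after word 6.)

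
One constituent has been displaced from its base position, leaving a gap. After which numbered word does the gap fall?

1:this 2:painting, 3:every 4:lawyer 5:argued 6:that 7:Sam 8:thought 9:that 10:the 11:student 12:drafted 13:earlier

The displaced element is "this painting" (word 2).
It is linked across 2 clause boundaries (that → that).
It functions as the direct object of "drafted", so the gap sits immediately after word 12 ("drafted").
Base order: Every lawyer argued that Sam thought that the student drafted this painting earlier.

12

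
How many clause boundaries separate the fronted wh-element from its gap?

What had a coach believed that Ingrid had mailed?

"what" is extracted from the object of "mailed".
Boundaries crossed, outermost first: [that] — 1 in total.

1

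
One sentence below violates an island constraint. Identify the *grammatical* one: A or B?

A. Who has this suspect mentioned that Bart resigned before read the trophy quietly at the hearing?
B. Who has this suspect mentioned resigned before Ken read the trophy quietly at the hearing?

In A, the wh-phrase is extracted from inside an adjunct island (introduced by "before"), which blocks movement.
In B, the extraction path crosses only that-complement boundaries, which are transparent.
So B is grammatical.

B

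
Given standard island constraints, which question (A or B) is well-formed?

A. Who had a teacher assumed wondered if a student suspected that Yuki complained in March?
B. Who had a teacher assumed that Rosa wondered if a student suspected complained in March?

A

In B, the wh-phrase is extracted from inside a wh-island (introduced by "if"), which blocks movement.
In A, the extraction path crosses only that-complement boundaries, which are transparent.
So A is grammatical.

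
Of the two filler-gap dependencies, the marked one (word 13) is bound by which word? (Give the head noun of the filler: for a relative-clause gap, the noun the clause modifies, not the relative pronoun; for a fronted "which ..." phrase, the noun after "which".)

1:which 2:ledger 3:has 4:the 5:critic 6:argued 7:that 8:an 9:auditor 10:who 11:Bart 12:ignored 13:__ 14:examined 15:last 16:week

The marked gap is inside the relative clause, the direct object of "ignored".
Its filler is the head noun "auditor" (via "who"), at word 9.
(The other dependency links word 2 to a gap after word 14.)

9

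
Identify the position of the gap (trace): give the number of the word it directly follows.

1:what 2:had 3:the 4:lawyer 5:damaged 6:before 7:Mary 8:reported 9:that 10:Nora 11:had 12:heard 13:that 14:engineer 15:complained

The displaced element is "what" (word 1).
It functions as the direct object of "damaged", so the gap sits immediately after word 5 ("damaged").
Base order: The lawyer had damaged what before Mary reported that Nora had heard that engineer complained.

5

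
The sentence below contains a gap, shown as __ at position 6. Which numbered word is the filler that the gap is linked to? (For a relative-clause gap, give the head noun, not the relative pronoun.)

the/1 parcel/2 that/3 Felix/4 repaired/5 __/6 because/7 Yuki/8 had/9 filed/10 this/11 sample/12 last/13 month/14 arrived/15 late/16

The gap at 6 is the object of "repaired", inside a relative clause.
The relative pronoun is "that" (word 3); it is bound by the head noun immediately before it.
Its filler is the head noun "parcel", at word 2.

2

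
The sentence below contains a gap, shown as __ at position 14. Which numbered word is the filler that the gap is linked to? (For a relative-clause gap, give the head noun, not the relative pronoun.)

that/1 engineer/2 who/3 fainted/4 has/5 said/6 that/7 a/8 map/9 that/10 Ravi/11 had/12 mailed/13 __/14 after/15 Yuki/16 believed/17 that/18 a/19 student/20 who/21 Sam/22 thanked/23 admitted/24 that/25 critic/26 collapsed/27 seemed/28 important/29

The gap at 14 is the object of "mailed", inside a relative clause.
The relative pronoun is "that" (word 10); it is bound by the head noun immediately before it.
Its filler is the head noun "map", at word 9.

9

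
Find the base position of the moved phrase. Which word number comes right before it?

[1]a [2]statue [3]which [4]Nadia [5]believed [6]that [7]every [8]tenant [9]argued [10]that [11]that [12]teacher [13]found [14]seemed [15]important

The displaced element is "a statue" (word 2).
It is linked across 2 clause boundaries (that → that).
It functions as the direct object of "found", so the gap sits immediately after word 13 ("found").
Base order: Nadia believed that every tenant argued that that teacher found a statue.

13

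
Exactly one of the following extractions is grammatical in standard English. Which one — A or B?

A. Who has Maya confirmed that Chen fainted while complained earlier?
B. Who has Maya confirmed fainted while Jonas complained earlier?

B

In A, the wh-phrase is extracted from inside an adjunct island (introduced by "while"), which blocks movement.
In B, the extraction path crosses only that-complement boundaries, which are transparent.
So B is grammatical.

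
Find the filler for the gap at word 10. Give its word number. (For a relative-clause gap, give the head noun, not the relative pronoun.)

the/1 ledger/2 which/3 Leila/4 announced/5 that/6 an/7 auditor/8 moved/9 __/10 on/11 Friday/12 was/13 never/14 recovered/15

2

The gap at 10 is the object of "moved", inside a relative clause.
The relative pronoun is "which" (word 3); it is bound by the head noun immediately before it.
Its filler is the head noun "ledger", at word 2.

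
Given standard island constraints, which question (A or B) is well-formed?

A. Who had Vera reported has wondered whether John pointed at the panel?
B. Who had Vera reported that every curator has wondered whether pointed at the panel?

A

In B, the wh-phrase is extracted from inside a wh-island (introduced by "whether"), which blocks movement.
In A, the extraction path crosses only that-complement boundaries, which are transparent.
So A is grammatical.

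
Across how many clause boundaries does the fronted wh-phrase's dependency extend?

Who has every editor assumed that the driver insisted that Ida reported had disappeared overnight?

3

"who" is extracted from the subject of "disappeared".
Boundaries crossed, outermost first: [that], [that], [Ø] — 3 in total.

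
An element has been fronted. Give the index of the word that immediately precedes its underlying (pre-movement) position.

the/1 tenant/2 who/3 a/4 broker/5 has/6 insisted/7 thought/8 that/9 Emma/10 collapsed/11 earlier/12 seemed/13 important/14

The displaced element is "the tenant" (word 2).
It is linked across 1 clause boundary (Ø).
It functions as the subject of "thought", so the gap sits immediately after word 7 ("insisted").
Base order: A broker has insisted that the tenant thought that Emma collapsed earlier.

7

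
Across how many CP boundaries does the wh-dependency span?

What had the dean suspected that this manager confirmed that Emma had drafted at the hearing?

"what" is extracted from the object of "drafted".
Boundaries crossed, outermost first: [that], [that] — 2 in total.

2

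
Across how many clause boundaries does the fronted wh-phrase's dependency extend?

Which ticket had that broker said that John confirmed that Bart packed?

2

"which ticket" is extracted from the object of "packed".
Boundaries crossed, outermost first: [that], [that] — 2 in total.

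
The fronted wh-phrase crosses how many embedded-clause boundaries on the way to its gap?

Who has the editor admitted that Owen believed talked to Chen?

2

"who" is extracted from the subject of "talked".
Boundaries crossed, outermost first: [that], [Ø] — 2 in total.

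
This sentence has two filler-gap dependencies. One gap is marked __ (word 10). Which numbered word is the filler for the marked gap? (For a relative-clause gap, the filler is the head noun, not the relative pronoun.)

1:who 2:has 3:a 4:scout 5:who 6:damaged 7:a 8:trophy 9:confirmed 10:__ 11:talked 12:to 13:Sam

The marked gap is the subject of "talked".
Its filler is the fronted wh-phrase "who", at word 1.
(The other dependency links word 4 to a gap after word 5.)

1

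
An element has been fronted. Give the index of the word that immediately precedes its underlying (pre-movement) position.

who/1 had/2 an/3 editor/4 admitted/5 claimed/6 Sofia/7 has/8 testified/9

The displaced element is "who" (word 1).
It is linked across 1 clause boundary (Ø).
It functions as the subject of "claimed", so the gap sits immediately after word 5 ("admitted").
Base order: An editor had admitted that who claimed Sofia has testified.

5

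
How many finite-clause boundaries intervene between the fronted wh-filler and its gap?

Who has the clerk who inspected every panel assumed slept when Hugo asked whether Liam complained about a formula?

1

"who" is extracted from the subject of "slept".
Boundaries crossed, outermost first: [Ø] — 1 in total.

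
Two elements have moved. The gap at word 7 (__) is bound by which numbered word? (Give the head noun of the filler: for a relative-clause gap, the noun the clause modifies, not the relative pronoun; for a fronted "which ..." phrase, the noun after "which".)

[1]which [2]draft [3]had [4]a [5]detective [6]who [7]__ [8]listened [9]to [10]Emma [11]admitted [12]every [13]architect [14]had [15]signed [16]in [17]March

The marked gap is inside the relative clause, the subject of "listened".
Its filler is the head noun "detective" (via "who"), at word 5.
(The other dependency links word 2 to a gap after word 15.)

5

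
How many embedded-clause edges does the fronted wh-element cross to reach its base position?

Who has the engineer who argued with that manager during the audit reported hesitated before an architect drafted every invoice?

1

"who" is extracted from the subject of "hesitated".
Boundaries crossed, outermost first: [Ø] — 1 in total.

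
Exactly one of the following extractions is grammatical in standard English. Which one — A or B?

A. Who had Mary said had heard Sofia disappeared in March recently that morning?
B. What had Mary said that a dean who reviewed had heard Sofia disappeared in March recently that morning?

In B, the wh-phrase is extracted from inside a complex-NP island (relative clause) (introduced by "who"), which blocks movement.
In A, the extraction path crosses only that-complement boundaries, which are transparent.
So A is grammatical.

A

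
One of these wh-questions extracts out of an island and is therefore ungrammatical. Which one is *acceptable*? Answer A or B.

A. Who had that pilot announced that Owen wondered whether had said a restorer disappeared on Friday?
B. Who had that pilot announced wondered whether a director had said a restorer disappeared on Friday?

In A, the wh-phrase is extracted from inside a wh-island (introduced by "whether"), which blocks movement.
In B, the extraction path crosses only that-complement boundaries, which are transparent.
So B is grammatical.

B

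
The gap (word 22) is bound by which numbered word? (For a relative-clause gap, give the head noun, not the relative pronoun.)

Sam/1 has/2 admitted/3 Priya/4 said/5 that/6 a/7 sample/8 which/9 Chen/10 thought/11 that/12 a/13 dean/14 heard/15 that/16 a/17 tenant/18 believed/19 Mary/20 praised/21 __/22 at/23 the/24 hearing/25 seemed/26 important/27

8

The gap at 22 is the object of "praised", inside a relative clause.
The relative pronoun is "which" (word 9); it is bound by the head noun immediately before it.
Its filler is the head noun "sample", at word 8.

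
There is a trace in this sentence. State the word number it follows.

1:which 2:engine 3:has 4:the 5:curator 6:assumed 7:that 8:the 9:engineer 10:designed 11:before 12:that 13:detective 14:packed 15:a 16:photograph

10

The displaced element is "which engine" (word 2).
It is linked across 1 clause boundary (that).
It functions as the direct object of "designed", so the gap sits immediately after word 10 ("designed").
Base order: The curator has assumed that the engineer designed which engine before that detective packed a photograph.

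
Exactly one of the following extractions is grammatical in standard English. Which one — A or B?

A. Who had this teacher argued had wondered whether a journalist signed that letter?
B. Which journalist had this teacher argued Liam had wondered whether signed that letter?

A

In B, the wh-phrase is extracted from inside a wh-island (introduced by "whether"), which blocks movement.
In A, the extraction path crosses only that-complement boundaries, which are transparent.
So A is grammatical.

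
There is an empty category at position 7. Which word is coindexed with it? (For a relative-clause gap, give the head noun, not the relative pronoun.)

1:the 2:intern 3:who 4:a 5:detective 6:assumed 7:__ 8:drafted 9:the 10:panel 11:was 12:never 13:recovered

The gap at 7 is the subject of "drafted", inside a relative clause.
The relative pronoun is "who" (word 3); it is bound by the head noun immediately before it.
Its filler is the head noun "intern", at word 2.

2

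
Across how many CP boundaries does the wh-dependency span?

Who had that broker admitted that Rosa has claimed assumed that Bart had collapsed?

"who" is extracted from the subject of "assumed".
Boundaries crossed, outermost first: [that], [Ø] — 2 in total.

2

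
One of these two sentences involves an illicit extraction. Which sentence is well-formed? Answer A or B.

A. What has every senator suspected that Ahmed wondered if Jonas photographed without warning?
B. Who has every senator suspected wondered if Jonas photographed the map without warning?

B

In A, the wh-phrase is extracted from inside a wh-island (introduced by "if"), which blocks movement.
In B, the extraction path crosses only that-complement boundaries, which are transparent.
So B is grammatical.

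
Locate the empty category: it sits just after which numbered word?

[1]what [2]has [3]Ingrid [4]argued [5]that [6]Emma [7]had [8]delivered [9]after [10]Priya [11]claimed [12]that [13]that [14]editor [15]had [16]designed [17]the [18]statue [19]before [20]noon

8

The displaced element is "what" (word 1).
It is linked across 1 clause boundary (that).
It functions as the direct object of "delivered", so the gap sits immediately after word 8 ("delivered").
Base order: Ingrid has argued that Emma had delivered what after Priya claimed that that editor had designed the statue before noon.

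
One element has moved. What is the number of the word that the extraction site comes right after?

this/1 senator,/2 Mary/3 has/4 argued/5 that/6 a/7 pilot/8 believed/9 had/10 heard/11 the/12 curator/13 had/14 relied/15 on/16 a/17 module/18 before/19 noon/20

9

The displaced element is "this senator" (word 2).
It is linked across 2 clause boundaries (that → Ø).
It functions as the subject of "heard", so the gap sits immediately after word 9 ("believed").
Base order: Mary has argued that a pilot believed this senator had heard the curator had relied on a module before noon.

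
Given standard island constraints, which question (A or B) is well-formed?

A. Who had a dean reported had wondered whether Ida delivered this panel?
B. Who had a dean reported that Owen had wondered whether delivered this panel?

In B, the wh-phrase is extracted from inside a wh-island (introduced by "whether"), which blocks movement.
In A, the extraction path crosses only that-complement boundaries, which are transparent.
So A is grammatical.

A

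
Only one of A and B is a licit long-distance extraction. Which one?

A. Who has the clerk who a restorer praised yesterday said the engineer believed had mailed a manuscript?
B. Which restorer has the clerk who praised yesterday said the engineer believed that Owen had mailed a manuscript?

A

In B, the wh-phrase is extracted from inside a complex-NP island (relative clause) (introduced by "who"), which blocks movement.
In A, the extraction path crosses only that-complement boundaries, which are transparent.
So A is grammatical.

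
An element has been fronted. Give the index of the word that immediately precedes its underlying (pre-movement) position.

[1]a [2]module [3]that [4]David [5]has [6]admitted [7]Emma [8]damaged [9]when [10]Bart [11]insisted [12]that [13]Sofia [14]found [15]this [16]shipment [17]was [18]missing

8

The displaced element is "a module" (word 2).
It is linked across 1 clause boundary (Ø).
It functions as the direct object of "damaged", so the gap sits immediately after word 8 ("damaged").
Base order: David has admitted Emma damaged a module when Bart insisted that Sofia found this shipment.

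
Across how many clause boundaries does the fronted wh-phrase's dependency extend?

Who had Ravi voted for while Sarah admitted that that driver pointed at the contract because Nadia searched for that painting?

0

"who" originates inside the matrix clause — no clause boundary is crossed.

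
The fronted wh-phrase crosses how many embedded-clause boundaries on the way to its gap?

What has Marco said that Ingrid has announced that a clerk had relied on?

2

"what" is extracted from the PP object of "relied".
Boundaries crossed, outermost first: [that], [that] — 2 in total.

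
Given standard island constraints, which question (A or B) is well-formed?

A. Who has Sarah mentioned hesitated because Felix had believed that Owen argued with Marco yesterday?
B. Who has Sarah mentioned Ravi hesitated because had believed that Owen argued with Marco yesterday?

A

In B, the wh-phrase is extracted from inside an adjunct island (introduced by "because"), which blocks movement.
In A, the extraction path crosses only that-complement boundaries, which are transparent.
So A is grammatical.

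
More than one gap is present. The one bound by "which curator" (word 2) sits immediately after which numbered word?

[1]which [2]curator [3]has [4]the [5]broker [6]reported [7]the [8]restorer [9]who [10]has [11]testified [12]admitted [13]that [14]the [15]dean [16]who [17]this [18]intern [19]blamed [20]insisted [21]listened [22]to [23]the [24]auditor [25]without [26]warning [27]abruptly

The displaced element is "which curator" (word 2).
It is linked across 3 clause boundaries (Ø → that → Ø).
It functions as the subject of "listened", so the gap sits immediately after word 20 ("insisted").
Base order: The broker has reported the restorer who has testified admitted that the dean who this intern blamed insisted which curator listened to the auditor without warning abruptly.

20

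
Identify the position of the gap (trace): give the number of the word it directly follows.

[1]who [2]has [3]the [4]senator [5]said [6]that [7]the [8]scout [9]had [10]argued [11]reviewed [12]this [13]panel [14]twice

10

The displaced element is "who" (word 1).
It is linked across 2 clause boundaries (that → Ø).
It functions as the subject of "reviewed", so the gap sits immediately after word 10 ("argued").
Base order: The senator has said that the scout had argued that who reviewed this panel twice.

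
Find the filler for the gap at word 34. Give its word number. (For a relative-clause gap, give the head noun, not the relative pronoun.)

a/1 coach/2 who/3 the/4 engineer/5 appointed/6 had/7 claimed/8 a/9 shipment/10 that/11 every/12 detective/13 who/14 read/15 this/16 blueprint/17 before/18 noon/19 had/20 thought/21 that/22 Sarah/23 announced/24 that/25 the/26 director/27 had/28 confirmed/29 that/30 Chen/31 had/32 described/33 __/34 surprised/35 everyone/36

10

The gap at 34 is the object of "described", inside a relative clause.
The relative pronoun is "that" (word 11); it is bound by the head noun immediately before it.
Its filler is the head noun "shipment", at word 10.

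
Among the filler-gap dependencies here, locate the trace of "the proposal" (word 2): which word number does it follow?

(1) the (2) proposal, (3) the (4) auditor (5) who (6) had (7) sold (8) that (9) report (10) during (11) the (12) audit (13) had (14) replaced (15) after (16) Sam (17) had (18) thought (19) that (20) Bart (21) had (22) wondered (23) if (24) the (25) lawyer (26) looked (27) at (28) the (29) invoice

The displaced element is "the proposal" (word 2).
It functions as the direct object of "replaced", so the gap sits immediately after word 14 ("replaced").
Base order: The auditor who had sold that report during the audit had replaced the proposal after Sam had thought that Bart had wondered if the lawyer looked at the invoice.

14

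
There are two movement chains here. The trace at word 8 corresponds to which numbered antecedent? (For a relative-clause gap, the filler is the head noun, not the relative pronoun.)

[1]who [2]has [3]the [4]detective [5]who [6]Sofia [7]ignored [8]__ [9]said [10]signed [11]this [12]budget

4

The marked gap is inside the relative clause, the direct object of "ignored".
Its filler is the head noun "detective" (via "who"), at word 4.
(The other dependency links word 1 to a gap after word 9.)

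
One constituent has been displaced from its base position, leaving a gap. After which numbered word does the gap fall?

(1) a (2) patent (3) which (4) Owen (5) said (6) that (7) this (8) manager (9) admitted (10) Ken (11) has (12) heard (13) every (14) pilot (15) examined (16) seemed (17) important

15

The displaced element is "a patent" (word 2).
It is linked across 3 clause boundaries (that → Ø → Ø).
It functions as the direct object of "examined", so the gap sits immediately after word 15 ("examined").
Base order: Owen said that this manager admitted Ken has heard every pilot examined a patent.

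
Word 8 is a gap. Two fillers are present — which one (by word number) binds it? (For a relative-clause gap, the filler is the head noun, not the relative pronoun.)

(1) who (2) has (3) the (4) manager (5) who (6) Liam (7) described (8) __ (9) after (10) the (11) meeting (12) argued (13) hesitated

The marked gap is inside the relative clause, the direct object of "described".
Its filler is the head noun "manager" (via "who"), at word 4.
(The other dependency links word 1 to a gap after word 12.)

4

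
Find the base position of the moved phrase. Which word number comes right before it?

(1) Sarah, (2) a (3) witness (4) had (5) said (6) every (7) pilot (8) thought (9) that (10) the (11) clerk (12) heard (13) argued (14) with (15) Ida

12

The displaced element is "Sarah" (word 1).
It is linked across 3 clause boundaries (Ø → that → Ø).
It functions as the subject of "argued", so the gap sits immediately after word 12 ("heard").
Base order: A witness had said every pilot thought that the clerk heard that Sarah argued with Ida.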